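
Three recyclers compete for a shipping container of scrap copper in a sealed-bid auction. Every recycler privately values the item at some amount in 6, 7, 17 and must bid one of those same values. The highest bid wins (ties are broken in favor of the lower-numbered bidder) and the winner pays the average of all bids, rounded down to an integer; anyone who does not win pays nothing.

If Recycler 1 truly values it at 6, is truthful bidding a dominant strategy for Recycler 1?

Check each profile of the others' bids and compare truth against every alternative bid.
Others bid (7, 7): truth gives 0, best alternative gives -1.
Others bid (6, 6): truth gives 0, best alternative gives 0.
Others bid (6, 7): truth gives 0, best alternative gives 0.
Others bid (6, 17): truth gives 0, best alternative gives 0.
Others bid (7, 6): truth gives 0, best alternative gives 0.
Others bid (7, 17): truth gives 0, best alternative gives 0.
(Remaining 3 profiles checked similarly; truth is weakly best in each.)
In every case the truthful bid is at least as good as any alternative, so it is a dominant strategy.

Yes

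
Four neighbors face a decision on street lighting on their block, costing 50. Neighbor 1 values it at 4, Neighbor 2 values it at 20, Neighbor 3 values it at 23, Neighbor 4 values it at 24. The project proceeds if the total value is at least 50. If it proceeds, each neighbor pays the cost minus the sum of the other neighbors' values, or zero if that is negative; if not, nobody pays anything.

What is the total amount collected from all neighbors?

Total value 71 ≥ cost 50, so it is built.
Neighbor 1: others sum to 67; max(0, 50 - 67) = 0.
Neighbor 2: others sum to 51; max(0, 50 - 51) = 0.
Neighbor 3: others sum to 48; max(0, 50 - 48) = 2.
Neighbor 4: others sum to 47; max(0, 50 - 47) = 3.
Total collected = 0 + 0 + 2 + 3 = 5.

5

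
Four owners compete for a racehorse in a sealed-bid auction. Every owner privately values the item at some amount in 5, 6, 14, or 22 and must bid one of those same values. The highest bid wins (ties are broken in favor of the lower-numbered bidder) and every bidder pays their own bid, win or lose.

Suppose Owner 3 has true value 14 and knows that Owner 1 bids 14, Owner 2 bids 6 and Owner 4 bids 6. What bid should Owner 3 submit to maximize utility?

Bid 5: loses but pays 5, utility -5.
Bid 6: loses but pays 6, utility -6.
Bid 14: loses but pays 14, utility -14.
Bid 22: wins, pays 22, utility 14 - 22 = -8.
The best choice is 5 with utility -5.

5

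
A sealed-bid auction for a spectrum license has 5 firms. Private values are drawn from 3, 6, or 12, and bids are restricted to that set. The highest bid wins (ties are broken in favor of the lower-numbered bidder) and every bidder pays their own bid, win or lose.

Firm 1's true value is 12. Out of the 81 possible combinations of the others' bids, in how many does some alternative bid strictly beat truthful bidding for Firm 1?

Others bid (3, 3, 3, 3): truth gives 0; bid 3 gives 9 > 0. Violating.
Others bid (3, 3, 3, 6): truth gives 0; bid 6 gives 6 > 0. Violating.
Others bid (3, 3, 6, 3): truth gives 0; bid 6 gives 6 > 0. Violating.
Others bid (3, 3, 6, 6): truth gives 0; bid 6 gives 6 > 0. Violating.
Others bid (3, 3, 3, 12): truth gives 0; no alternative beats it.
Others bid (3, 3, 6, 12): truth gives 0; no alternative beats it.
(Checking all 81 profiles: 16 have a profitable deviation, 65 do not.)

16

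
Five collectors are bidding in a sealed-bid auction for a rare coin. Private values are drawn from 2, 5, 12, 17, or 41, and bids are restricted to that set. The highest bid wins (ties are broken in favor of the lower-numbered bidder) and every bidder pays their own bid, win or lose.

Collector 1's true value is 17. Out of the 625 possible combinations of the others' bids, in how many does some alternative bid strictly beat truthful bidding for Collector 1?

Others bid (2, 2, 2, 2): truth gives 0; bid 2 gives 15 > 0. Violating.
Others bid (2, 2, 2, 5): truth gives 0; bid 5 gives 12 > 0. Violating.
Others bid (2, 2, 2, 12): truth gives 0; bid 12 gives 5 > 0. Violating.
Others bid (2, 2, 2, 41): truth gives -17; bid 2 gives -2 > -17. Violating.
Others bid (2, 2, 2, 17): truth gives 0; no alternative beats it.
Others bid (2, 2, 5, 17): truth gives 0; no alternative beats it.
(Checking all 625 profiles: 450 have a profitable deviation, 175 do not.)

450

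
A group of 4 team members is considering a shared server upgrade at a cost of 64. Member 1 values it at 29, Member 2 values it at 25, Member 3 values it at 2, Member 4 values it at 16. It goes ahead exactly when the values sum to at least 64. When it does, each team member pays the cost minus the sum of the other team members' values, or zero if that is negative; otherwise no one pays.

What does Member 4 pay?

8

Total value 72 ≥ cost 64, so the project is built.
The other team members' values sum to 56.
Cost minus that sum is 64 - 56 = 8.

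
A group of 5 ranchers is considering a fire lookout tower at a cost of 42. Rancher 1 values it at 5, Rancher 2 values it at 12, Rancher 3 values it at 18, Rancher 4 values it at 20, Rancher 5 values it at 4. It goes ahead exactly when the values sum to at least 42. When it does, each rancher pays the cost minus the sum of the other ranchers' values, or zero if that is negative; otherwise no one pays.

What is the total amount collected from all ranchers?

Total value 59 ≥ cost 42, so it is built.
Rancher 1: others sum to 54; max(0, 42 - 54) = 0.
Rancher 2: others sum to 47; max(0, 42 - 47) = 0.
Rancher 3: others sum to 41; max(0, 42 - 41) = 1.
Rancher 4: others sum to 39; max(0, 42 - 39) = 3.
Rancher 5: others sum to 55; max(0, 42 - 55) = 0.
Total collected = 0 + 0 + 1 + 3 + 0 = 4.

4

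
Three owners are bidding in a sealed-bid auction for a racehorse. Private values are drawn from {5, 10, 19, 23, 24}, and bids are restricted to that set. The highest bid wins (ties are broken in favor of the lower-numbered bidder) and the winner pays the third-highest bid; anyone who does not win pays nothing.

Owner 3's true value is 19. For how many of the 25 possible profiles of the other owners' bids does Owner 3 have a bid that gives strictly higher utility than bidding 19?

Others bid (5, 19): truth gives 0; bid 23 gives 14 > 0. Violating.
Others bid (5, 23): truth gives 0; bid 24 gives 14 > 0. Violating.
Others bid (10, 19): truth gives 0; bid 23 gives 9 > 0. Violating.
Others bid (10, 23): truth gives 0; bid 24 gives 9 > 0. Violating.
Others bid (5, 5): truth gives 14; no alternative beats it.
Others bid (5, 10): truth gives 14; no alternative beats it.
(Checking all 25 profiles: 8 have a profitable deviation, 17 do not.)

8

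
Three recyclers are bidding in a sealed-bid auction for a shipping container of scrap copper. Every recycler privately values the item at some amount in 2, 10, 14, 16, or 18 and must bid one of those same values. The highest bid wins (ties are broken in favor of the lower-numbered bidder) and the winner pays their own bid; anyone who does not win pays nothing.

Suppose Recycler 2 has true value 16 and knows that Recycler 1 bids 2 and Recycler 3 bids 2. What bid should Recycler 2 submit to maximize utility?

Bid 2: loses, pays 0, utility 0.
Bid 10: wins, pays 10, utility 16 - 10 = 6.
Bid 14: wins, pays 14, utility 16 - 14 = 2.
Bid 16: wins, pays 16, utility 16 - 16 = 0.
Bid 18: wins, pays 18, utility 16 - 18 = -2.
The best choice is 10 with utility 6.

10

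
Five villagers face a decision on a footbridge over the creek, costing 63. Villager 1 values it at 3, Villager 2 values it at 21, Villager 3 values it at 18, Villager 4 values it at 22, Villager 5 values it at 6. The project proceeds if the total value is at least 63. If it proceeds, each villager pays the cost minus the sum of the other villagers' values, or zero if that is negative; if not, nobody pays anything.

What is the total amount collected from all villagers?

Total value 70 ≥ cost 63, so it is built.
Villager 1: others sum to 67; max(0, 63 - 67) = 0.
Villager 2: others sum to 49; max(0, 63 - 49) = 14.
Villager 3: others sum to 52; max(0, 63 - 52) = 11.
Villager 4: others sum to 48; max(0, 63 - 48) = 15.
Villager 5: others sum to 64; max(0, 63 - 64) = 0.
Total collected = 0 + 14 + 11 + 15 + 0 = 40.

40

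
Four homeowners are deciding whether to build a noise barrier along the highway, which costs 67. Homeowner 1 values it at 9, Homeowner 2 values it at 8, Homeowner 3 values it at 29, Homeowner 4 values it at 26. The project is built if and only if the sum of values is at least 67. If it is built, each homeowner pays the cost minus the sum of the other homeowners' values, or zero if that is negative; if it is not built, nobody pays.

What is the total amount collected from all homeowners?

52

Total value 72 ≥ cost 67, so it is built.
Homeowner 1: others sum to 63; max(0, 67 - 63) = 4.
Homeowner 2: others sum to 64; max(0, 67 - 64) = 3.
Homeowner 3: others sum to 43; max(0, 67 - 43) = 24.
Homeowner 4: others sum to 46; max(0, 67 - 46) = 21.
Total collected = 4 + 3 + 24 + 21 = 52.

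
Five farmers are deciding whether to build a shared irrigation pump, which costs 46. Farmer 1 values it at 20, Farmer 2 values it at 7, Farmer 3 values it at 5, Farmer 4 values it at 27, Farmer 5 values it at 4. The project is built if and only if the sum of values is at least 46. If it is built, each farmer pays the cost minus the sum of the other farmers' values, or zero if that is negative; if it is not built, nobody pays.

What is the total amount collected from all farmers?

Total value 63 ≥ cost 46, so it is built.
Farmer 1: others sum to 43; max(0, 46 - 43) = 3.
Farmer 2: others sum to 56; max(0, 46 - 56) = 0.
Farmer 3: others sum to 58; max(0, 46 - 58) = 0.
Farmer 4: others sum to 36; max(0, 46 - 36) = 10.
Farmer 5: others sum to 59; max(0, 46 - 59) = 0.
Total collected = 3 + 0 + 0 + 10 + 0 = 13.

13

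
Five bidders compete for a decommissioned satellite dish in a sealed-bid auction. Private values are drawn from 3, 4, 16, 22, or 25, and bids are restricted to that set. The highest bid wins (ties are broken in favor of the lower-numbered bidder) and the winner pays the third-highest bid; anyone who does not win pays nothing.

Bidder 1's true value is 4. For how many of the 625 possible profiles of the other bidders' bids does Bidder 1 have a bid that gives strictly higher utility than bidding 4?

Others bid (3, 3, 3, 16): truth gives 0; bid 16 gives 1 > 0. Violating.
Others bid (3, 3, 3, 22): truth gives 0; bid 22 gives 1 > 0. Violating.
Others bid (3, 3, 3, 25): truth gives 0; bid 25 gives 1 > 0. Violating.
Others bid (3, 3, 16, 3): truth gives 0; bid 16 gives 1 > 0. Violating.
Others bid (3, 3, 3, 3): truth gives 1; no alternative beats it.
Others bid (3, 3, 3, 4): truth gives 1; no alternative beats it.
(Checking all 625 profiles: 12 have a profitable deviation, 613 do not.)

12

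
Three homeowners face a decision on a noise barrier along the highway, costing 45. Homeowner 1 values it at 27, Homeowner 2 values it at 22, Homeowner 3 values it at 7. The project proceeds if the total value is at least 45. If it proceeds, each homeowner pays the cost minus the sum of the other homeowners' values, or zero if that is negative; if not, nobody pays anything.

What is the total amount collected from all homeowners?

Total value 56 ≥ cost 45, so it is built.
Homeowner 1: others sum to 29; max(0, 45 - 29) = 16.
Homeowner 2: others sum to 34; max(0, 45 - 34) = 11.
Homeowner 3: others sum to 49; max(0, 45 - 49) = 0.
Total collected = 16 + 11 + 0 = 27.

27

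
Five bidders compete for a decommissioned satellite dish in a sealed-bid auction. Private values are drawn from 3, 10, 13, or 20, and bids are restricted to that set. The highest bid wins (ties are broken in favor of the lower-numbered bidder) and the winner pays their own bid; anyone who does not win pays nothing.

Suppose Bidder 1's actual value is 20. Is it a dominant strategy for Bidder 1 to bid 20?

Consider the case where Bidder 2 bids 3, Bidder 3 bids 3, Bidder 4 bids 3 and Bidder 5 bids 3.
Truthful bid 20: wins, pays 20, utility 20 - 20 = 0.
Bid 3 instead: wins, pays 3, utility 20 - 3 = 17.
Since 17 > 0, bidding 3 is strictly better here, so truthful bidding is not dominant.

No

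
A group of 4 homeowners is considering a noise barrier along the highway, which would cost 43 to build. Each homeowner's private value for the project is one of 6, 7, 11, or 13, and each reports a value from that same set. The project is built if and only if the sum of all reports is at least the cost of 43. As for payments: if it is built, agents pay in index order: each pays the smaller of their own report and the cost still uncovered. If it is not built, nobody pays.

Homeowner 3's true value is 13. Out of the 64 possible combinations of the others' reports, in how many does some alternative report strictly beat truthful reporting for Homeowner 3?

Others report (6, 13, 13): truth gives 0; report 11 gives 2 > 0. Violating.
Others report (7, 13, 13): truth gives 0; report 11 gives 2 > 0. Violating.
Others report (11, 11, 11): truth gives 0; report 11 gives 2 > 0. Violating.
Others report (11, 11, 13): truth gives 0; report 11 gives 2 > 0. Violating.
Others report (6, 6, 6): truth gives 0; no alternative beats it.
Others report (6, 6, 7): truth gives 0; no alternative beats it.
(Checking all 64 profiles: 14 have a profitable deviation, 50 do not.)

14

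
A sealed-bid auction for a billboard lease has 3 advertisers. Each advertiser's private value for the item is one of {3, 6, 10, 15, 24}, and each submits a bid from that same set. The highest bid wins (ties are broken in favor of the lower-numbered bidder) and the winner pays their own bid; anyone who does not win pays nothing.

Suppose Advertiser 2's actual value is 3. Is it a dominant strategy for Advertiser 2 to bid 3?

Check each profile of the others' bids and compare truth against every alternative bid.
Others bid (3, 3): truth gives 0, best alternative gives -3.
Others bid (3, 6): truth gives 0, best alternative gives -3.
Others bid (3, 10): truth gives 0, best alternative gives 0.
Others bid (3, 15): truth gives 0, best alternative gives 0.
Others bid (3, 24): truth gives 0, best alternative gives 0.
Others bid (6, 3): truth gives 0, best alternative gives 0.
(Remaining 19 profiles checked similarly; truth is weakly best in each.)
In every case the truthful bid is at least as good as any alternative, so it is a dominant strategy.

Yes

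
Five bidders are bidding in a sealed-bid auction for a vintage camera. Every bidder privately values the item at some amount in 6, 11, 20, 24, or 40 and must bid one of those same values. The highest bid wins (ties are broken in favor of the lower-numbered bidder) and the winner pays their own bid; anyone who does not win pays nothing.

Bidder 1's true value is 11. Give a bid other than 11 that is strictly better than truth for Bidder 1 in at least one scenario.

Suppose Bidder 2 bids 6, Bidder 3 bids 6, Bidder 4 bids 6 and Bidder 5 bids 6.
Bid 11: wins, pays 11, utility 11 - 11 = 0.
Bid 6: wins, pays 6, utility 11 - 6 = 5.
So bidding 6 beats truth here (5 > 0).

6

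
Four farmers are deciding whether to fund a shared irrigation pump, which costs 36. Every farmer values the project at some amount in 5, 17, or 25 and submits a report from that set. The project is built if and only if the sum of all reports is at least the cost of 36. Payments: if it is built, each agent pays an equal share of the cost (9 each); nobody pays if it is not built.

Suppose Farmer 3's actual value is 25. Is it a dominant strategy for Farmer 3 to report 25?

Check each profile of the others' reports and compare truth against every alternative report.
Others report (5, 5, 5): truth gives 16, best alternative gives 0.
Others report (5, 5, 17): truth gives 16, best alternative gives 16.
Others report (5, 5, 25): truth gives 16, best alternative gives 16.
Others report (5, 17, 5): truth gives 16, best alternative gives 16.
Others report (5, 17, 17): truth gives 16, best alternative gives 16.
Others report (5, 17, 25): truth gives 16, best alternative gives 16.
(Remaining 21 profiles checked similarly; truth is weakly best in each.)
In every case the truthful report is at least as good as any alternative, so it is a dominant strategy.

Yes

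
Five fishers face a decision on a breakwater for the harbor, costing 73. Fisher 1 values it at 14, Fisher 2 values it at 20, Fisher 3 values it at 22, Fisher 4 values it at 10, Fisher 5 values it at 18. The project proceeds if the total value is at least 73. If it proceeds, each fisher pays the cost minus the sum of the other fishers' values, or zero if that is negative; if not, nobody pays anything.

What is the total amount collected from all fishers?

Total value 84 ≥ cost 73, so it is built.
Fisher 1: others sum to 70; max(0, 73 - 70) = 3.
Fisher 2: others sum to 64; max(0, 73 - 64) = 9.
Fisher 3: others sum to 62; max(0, 73 - 62) = 11.
Fisher 4: others sum to 74; max(0, 73 - 74) = 0.
Fisher 5: others sum to 66; max(0, 73 - 66) = 7.
Total collected = 3 + 9 + 11 + 0 + 7 = 30.

30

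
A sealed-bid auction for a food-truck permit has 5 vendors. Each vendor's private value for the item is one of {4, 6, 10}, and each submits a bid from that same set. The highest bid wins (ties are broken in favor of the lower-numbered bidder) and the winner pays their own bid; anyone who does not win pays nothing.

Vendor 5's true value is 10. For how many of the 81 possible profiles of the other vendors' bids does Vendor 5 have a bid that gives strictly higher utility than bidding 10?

1

Others bid (4, 4, 4, 4): truth gives 0; bid 6 gives 4 > 0. Violating.
Others bid (4, 4, 4, 6): truth gives 0; no alternative beats it.
Others bid (4, 4, 4, 10): truth gives 0; no alternative beats it.
(Checking all 81 profiles: 1 has a profitable deviation, 80 do not.)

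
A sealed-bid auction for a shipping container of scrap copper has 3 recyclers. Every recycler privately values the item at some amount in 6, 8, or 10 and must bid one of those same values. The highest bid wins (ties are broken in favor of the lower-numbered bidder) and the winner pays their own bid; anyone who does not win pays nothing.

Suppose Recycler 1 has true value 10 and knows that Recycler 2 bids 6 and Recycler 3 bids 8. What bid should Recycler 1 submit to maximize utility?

8

Bid 6: loses, pays 0, utility 0.
Bid 8: wins, pays 8, utility 10 - 8 = 2.
Bid 10: wins, pays 10, utility 10 - 10 = 0.
The best choice is 8 with utility 2.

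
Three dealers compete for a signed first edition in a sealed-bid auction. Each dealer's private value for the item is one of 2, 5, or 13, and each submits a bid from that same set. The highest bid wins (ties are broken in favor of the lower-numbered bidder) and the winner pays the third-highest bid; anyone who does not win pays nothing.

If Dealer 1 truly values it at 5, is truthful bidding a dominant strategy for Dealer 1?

Consider the case where Dealer 2 bids 2 and Dealer 3 bids 13.
Truthful bid 5: loses, pays 0, utility 0.
Bid 13 instead: wins, pays 2, utility 5 - 2 = 3.
Since 3 > 0, bidding 13 is strictly better here, so truthful bidding is not dominant.

No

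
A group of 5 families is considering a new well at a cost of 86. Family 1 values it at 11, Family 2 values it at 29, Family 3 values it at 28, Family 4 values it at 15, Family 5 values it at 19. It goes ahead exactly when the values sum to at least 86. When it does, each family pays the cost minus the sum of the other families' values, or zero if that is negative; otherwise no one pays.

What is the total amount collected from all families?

28

Total value 102 ≥ cost 86, so it is built.
Family 1: others sum to 91; max(0, 86 - 91) = 0.
Family 2: others sum to 73; max(0, 86 - 73) = 13.
Family 3: others sum to 74; max(0, 86 - 74) = 12.
Family 4: others sum to 87; max(0, 86 - 87) = 0.
Family 5: others sum to 83; max(0, 86 - 83) = 3.
Total collected = 0 + 13 + 12 + 0 + 3 = 28.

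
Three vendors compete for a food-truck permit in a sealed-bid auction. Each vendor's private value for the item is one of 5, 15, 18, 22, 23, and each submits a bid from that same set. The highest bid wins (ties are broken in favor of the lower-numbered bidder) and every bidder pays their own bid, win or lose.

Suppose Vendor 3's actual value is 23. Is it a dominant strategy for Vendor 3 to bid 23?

Consider the case where Vendor 1 bids 5 and Vendor 2 bids 5.
Truthful bid 23: wins, pays 23, utility 23 - 23 = 0.
Bid 15 instead: wins, pays 15, utility 23 - 15 = 8.
Since 8 > 0, bidding 15 is strictly better here, so truthful bidding is not dominant.

No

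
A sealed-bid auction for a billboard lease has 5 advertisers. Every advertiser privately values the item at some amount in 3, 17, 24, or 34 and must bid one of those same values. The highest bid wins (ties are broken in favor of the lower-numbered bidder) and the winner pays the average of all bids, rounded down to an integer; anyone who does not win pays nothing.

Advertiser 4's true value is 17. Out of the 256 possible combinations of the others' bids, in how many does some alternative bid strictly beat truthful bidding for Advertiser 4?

Others bid (3, 3, 3, 24): truth gives 0; bid 24 gives 6 > 0. Violating.
Others bid (3, 3, 3, 34): truth gives 0; bid 34 gives 2 > 0. Violating.
Others bid (3, 3, 17, 3): truth gives 0; bid 24 gives 7 > 0. Violating.
Others bid (3, 3, 17, 17): truth gives 0; bid 24 gives 5 > 0. Violating.
Others bid (3, 3, 3, 3): truth gives 12; no alternative beats it.
Others bid (3, 3, 3, 17): truth gives 9; no alternative beats it.
(Checking all 256 profiles: 30 have a profitable deviation, 226 do not.)

30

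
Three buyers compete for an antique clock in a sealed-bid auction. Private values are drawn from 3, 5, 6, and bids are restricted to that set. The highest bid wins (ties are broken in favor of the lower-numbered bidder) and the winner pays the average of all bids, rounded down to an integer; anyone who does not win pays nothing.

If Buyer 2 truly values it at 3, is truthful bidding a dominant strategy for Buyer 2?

Yes

Check each profile of the others' bids and compare truth against every alternative bid.
Others bid (3, 5): truth gives 0, best alternative gives -1.
Others bid (3, 3): truth gives 0, best alternative gives 0.
Others bid (3, 6): truth gives 0, best alternative gives 0.
Others bid (5, 3): truth gives 0, best alternative gives 0.
Others bid (5, 5): truth gives 0, best alternative gives 0.
Others bid (5, 6): truth gives 0, best alternative gives 0.
(Remaining 3 profiles checked similarly; truth is weakly best in each.)
In every case the truthful bid is at least as good as any alternative, so it is a dominant strategy.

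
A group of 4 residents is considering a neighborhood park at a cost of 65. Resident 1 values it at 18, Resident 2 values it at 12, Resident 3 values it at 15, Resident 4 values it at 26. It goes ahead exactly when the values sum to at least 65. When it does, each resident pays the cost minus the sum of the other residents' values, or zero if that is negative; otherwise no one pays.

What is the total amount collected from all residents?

47

Total value 71 ≥ cost 65, so it is built.
Resident 1: others sum to 53; max(0, 65 - 53) = 12.
Resident 2: others sum to 59; max(0, 65 - 59) = 6.
Resident 3: others sum to 56; max(0, 65 - 56) = 9.
Resident 4: others sum to 45; max(0, 65 - 45) = 20.
Total collected = 12 + 6 + 9 + 20 = 47.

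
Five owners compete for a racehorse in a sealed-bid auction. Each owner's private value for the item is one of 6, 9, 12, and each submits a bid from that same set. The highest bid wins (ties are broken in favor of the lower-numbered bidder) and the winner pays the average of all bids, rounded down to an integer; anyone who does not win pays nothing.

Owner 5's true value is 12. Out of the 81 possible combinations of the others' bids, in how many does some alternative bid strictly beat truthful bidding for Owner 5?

Others bid (6, 6, 6, 6): truth gives 5; bid 9 gives 6 > 5. Violating.
Others bid (6, 6, 6, 9): truth gives 5; no alternative beats it.
Others bid (6, 6, 6, 12): truth gives 0; no alternative beats it.
(Checking all 81 profiles: 1 has a profitable deviation, 80 do not.)

1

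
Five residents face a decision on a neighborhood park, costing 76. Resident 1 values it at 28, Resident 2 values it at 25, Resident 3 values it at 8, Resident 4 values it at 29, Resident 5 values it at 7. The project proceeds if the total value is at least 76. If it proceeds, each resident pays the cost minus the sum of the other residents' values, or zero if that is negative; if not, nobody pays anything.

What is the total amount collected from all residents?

19

Total value 97 ≥ cost 76, so it is built.
Resident 1: others sum to 69; max(0, 76 - 69) = 7.
Resident 2: others sum to 72; max(0, 76 - 72) = 4.
Resident 3: others sum to 89; max(0, 76 - 89) = 0.
Resident 4: others sum to 68; max(0, 76 - 68) = 8.
Resident 5: others sum to 90; max(0, 76 - 90) = 0.
Total collected = 7 + 4 + 0 + 8 + 0 = 19.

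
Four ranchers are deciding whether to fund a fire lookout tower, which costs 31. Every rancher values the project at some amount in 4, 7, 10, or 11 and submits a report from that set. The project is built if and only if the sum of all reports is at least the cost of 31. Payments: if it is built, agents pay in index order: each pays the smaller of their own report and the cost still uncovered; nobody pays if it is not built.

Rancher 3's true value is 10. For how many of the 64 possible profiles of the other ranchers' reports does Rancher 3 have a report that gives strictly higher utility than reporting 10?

Others report (4, 10, 10): truth gives 0; report 7 gives 3 > 0. Violating.
Others report (4, 10, 11): truth gives 0; report 7 gives 3 > 0. Violating.
Others report (4, 11, 10): truth gives 0; report 7 gives 3 > 0. Violating.
Others report (4, 11, 11): truth gives 0; report 7 gives 3 > 0. Violating.
Others report (4, 4, 4): truth gives 0; no alternative beats it.
Others report (4, 4, 7): truth gives 0; no alternative beats it.
(Checking all 64 profiles: 38 have a profitable deviation, 26 do not.)

38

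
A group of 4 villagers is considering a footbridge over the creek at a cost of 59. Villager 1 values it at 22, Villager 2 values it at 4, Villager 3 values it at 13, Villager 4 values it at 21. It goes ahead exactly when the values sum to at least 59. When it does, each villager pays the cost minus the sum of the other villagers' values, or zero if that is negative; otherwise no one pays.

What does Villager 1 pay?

Total value 60 ≥ cost 59, so the project is built.
The other villagers' values sum to 38.
Cost minus that sum is 59 - 38 = 21.

21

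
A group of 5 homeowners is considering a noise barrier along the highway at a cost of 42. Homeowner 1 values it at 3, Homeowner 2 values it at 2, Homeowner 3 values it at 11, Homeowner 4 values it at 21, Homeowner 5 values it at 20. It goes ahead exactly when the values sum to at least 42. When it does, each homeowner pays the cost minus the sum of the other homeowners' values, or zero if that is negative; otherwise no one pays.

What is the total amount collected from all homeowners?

11

Total value 57 ≥ cost 42, so it is built.
Homeowner 1: others sum to 54; max(0, 42 - 54) = 0.
Homeowner 2: others sum to 55; max(0, 42 - 55) = 0.
Homeowner 3: others sum to 46; max(0, 42 - 46) = 0.
Homeowner 4: others sum to 36; max(0, 42 - 36) = 6.
Homeowner 5: others sum to 37; max(0, 42 - 37) = 5.
Total collected = 0 + 0 + 0 + 6 + 5 = 11.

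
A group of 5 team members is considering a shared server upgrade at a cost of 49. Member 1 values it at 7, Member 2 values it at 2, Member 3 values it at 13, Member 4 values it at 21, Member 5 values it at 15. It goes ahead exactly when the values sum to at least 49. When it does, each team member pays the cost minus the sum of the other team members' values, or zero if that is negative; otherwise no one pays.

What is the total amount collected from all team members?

Total value 58 ≥ cost 49, so it is built.
Member 1: others sum to 51; max(0, 49 - 51) = 0.
Member 2: others sum to 56; max(0, 49 - 56) = 0.
Member 3: others sum to 45; max(0, 49 - 45) = 4.
Member 4: others sum to 37; max(0, 49 - 37) = 12.
Member 5: others sum to 43; max(0, 49 - 43) = 6.
Total collected = 0 + 0 + 4 + 12 + 6 = 22.

22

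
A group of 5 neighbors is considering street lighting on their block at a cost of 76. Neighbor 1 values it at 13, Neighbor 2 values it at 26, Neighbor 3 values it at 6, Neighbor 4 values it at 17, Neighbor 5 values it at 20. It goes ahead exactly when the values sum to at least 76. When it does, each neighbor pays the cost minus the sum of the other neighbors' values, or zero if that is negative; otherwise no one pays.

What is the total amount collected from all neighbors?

Total value 82 ≥ cost 76, so it is built.
Neighbor 1: others sum to 69; max(0, 76 - 69) = 7.
Neighbor 2: others sum to 56; max(0, 76 - 56) = 20.
Neighbor 3: others sum to 76; max(0, 76 - 76) = 0.
Neighbor 4: others sum to 65; max(0, 76 - 65) = 11.
Neighbor 5: others sum to 62; max(0, 76 - 62) = 14.
Total collected = 7 + 20 + 0 + 11 + 14 = 52.

52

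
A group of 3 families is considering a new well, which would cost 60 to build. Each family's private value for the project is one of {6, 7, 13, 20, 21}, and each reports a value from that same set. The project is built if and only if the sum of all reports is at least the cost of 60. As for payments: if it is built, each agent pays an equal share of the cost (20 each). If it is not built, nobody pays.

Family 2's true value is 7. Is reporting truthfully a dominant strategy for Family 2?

Check each profile of the others' reports and compare truth against every alternative report.
Others report (6, 6): truth gives 0, best alternative gives 0.
Others report (6, 7): truth gives 0, best alternative gives 0.
Others report (6, 13): truth gives 0, best alternative gives 0.
Others report (6, 20): truth gives 0, best alternative gives 0.
Others report (6, 21): truth gives 0, best alternative gives 0.
Others report (7, 6): truth gives 0, best alternative gives 0.
(Remaining 19 profiles checked similarly; truth is weakly best in each.)
In every case the truthful report is at least as good as any alternative, so it is a dominant strategy.

Yes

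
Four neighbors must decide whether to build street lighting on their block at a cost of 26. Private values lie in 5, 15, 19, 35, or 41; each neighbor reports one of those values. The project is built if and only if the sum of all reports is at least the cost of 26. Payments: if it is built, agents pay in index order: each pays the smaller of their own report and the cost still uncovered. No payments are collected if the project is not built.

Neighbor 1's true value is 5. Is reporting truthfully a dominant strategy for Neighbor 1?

Yes

Check each profile of the others' reports and compare truth against every alternative report.
Others report (5, 5, 5): truth gives 0, best alternative gives -10.
Others report (5, 5, 15): truth gives 0, best alternative gives -10.
Others report (5, 5, 19): truth gives 0, best alternative gives -10.
Others report (5, 5, 35): truth gives 0, best alternative gives -10.
Others report (5, 5, 41): truth gives 0, best alternative gives -10.
Others report (5, 15, 5): truth gives 0, best alternative gives -10.
(Remaining 119 profiles checked similarly; truth is weakly best in each.)
In every case the truthful report is at least as good as any alternative, so it is a dominant strategy.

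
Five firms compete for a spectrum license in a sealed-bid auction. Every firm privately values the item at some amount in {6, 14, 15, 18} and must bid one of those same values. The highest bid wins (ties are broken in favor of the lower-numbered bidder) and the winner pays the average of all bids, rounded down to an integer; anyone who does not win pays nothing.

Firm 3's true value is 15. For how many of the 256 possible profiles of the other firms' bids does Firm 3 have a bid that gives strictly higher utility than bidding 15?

75

Others bid (6, 6, 6, 18): truth gives 0; bid 18 gives 5 > 0. Violating.
Others bid (6, 6, 14, 14): truth gives 4; bid 14 gives 5 > 4. Violating.
Others bid (6, 6, 14, 18): truth gives 0; bid 18 gives 3 > 0. Violating.
Others bid (6, 6, 15, 18): truth gives 0; bid 18 gives 3 > 0. Violating.
Others bid (6, 6, 6, 6): truth gives 8; no alternative beats it.
Others bid (6, 6, 6, 14): truth gives 6; no alternative beats it.
(Checking all 256 profiles: 75 have a profitable deviation, 181 do not.)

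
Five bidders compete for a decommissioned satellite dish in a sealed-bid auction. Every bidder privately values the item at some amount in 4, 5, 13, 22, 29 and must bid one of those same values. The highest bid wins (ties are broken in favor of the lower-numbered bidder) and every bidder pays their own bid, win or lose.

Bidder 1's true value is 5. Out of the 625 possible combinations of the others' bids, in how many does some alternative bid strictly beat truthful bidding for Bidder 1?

Others bid (4, 4, 4, 4): truth gives 0; bid 4 gives 1 > 0. Violating.
Others bid (4, 4, 4, 13): truth gives -5; bid 4 gives -4 > -5. Violating.
Others bid (4, 4, 4, 22): truth gives -5; bid 4 gives -4 > -5. Violating.
Others bid (4, 4, 4, 29): truth gives -5; bid 4 gives -4 > -5. Violating.
Others bid (4, 4, 4, 5): truth gives 0; no alternative beats it.
Others bid (4, 4, 5, 4): truth gives 0; no alternative beats it.
(Checking all 625 profiles: 610 have a profitable deviation, 15 do not.)

610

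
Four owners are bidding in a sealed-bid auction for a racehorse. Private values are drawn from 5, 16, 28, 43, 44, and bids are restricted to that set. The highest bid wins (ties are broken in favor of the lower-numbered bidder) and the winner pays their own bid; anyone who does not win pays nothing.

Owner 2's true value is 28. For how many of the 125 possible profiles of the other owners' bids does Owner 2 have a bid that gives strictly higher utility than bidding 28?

Others bid (5, 5, 5): truth gives 0; bid 16 gives 12 > 0. Violating.
Others bid (5, 5, 16): truth gives 0; bid 16 gives 12 > 0. Violating.
Others bid (5, 16, 5): truth gives 0; bid 16 gives 12 > 0. Violating.
Others bid (5, 16, 16): truth gives 0; bid 16 gives 12 > 0. Violating.
Others bid (5, 5, 28): truth gives 0; no alternative beats it.
Others bid (5, 5, 43): truth gives 0; no alternative beats it.
(Checking all 125 profiles: 4 have a profitable deviation, 121 do not.)

4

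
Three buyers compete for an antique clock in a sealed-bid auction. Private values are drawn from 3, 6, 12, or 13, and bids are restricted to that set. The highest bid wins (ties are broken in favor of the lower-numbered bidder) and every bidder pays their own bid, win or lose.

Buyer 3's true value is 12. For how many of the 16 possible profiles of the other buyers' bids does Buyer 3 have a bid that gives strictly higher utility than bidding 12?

Others bid (3, 3): truth gives 0; bid 6 gives 6 > 0. Violating.
Others bid (3, 12): truth gives -12; bid 13 gives -1 > -12. Violating.
Others bid (3, 13): truth gives -12; bid 3 gives -3 > -12. Violating.
Others bid (6, 12): truth gives -12; bid 13 gives -1 > -12. Violating.
Others bid (3, 6): truth gives 0; no alternative beats it.
Others bid (6, 3): truth gives 0; no alternative beats it.
(Checking all 16 profiles: 13 have a profitable deviation, 3 do not.)

13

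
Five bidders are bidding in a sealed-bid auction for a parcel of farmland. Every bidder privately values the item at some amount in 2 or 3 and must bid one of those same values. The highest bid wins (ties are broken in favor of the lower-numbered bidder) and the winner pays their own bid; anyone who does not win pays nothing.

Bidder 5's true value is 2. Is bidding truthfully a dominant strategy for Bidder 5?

Yes

Check each profile of the others' bids and compare truth against every alternative bid.
Others bid (2, 2, 2, 2): truth gives 0, best alternative gives -1.
Others bid (2, 2, 2, 3): truth gives 0, best alternative gives 0.
Others bid (2, 2, 3, 2): truth gives 0, best alternative gives 0.
Others bid (2, 2, 3, 3): truth gives 0, best alternative gives 0.
Others bid (2, 3, 2, 2): truth gives 0, best alternative gives 0.
Others bid (2, 3, 2, 3): truth gives 0, best alternative gives 0.
(Remaining 10 profiles checked similarly; truth is weakly best in each.)
In every case the truthful bid is at least as good as any alternative, so it is a dominant strategy.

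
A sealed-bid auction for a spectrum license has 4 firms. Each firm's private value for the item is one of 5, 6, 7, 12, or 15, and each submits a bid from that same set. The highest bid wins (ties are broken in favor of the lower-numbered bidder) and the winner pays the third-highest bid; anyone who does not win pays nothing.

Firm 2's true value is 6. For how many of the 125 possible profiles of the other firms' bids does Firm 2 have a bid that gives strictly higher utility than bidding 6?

Others bid (5, 5, 7): truth gives 0; bid 7 gives 1 > 0. Violating.
Others bid (5, 5, 12): truth gives 0; bid 12 gives 1 > 0. Violating.
Others bid (5, 5, 15): truth gives 0; bid 15 gives 1 > 0. Violating.
Others bid (5, 7, 5): truth gives 0; bid 7 gives 1 > 0. Violating.
Others bid (5, 5, 5): truth gives 1; no alternative beats it.
Others bid (5, 5, 6): truth gives 1; no alternative beats it.
(Checking all 125 profiles: 9 have a profitable deviation, 116 do not.)

9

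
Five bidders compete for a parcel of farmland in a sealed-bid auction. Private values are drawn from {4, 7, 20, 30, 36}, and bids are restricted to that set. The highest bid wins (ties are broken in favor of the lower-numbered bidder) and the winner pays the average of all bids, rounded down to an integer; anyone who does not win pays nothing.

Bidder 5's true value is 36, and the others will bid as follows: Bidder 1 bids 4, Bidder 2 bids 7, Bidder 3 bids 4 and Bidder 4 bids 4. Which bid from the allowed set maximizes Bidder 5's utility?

Bid 4: loses, pays 0, utility 0.
Bid 7: loses, pays 0, utility 0.
Bid 20: wins, pays 7, utility 36 - 7 = 29.
Bid 30: wins, pays 9, utility 36 - 9 = 27.
Bid 36: wins, pays 11, utility 36 - 11 = 25.
The best choice is 20 with utility 29.

20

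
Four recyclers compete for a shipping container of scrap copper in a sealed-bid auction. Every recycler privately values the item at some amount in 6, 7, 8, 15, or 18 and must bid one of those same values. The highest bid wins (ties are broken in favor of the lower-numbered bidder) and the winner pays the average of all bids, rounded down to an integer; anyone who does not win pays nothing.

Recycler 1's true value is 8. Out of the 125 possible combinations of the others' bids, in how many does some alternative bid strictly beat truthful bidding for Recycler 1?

Others bid (6, 7, 7): truth gives 1; bid 7 gives 2 > 1. Violating.
Others bid (7, 6, 7): truth gives 1; bid 7 gives 2 > 1. Violating.
Others bid (7, 7, 6): truth gives 1; bid 7 gives 2 > 1. Violating.
Others bid (6, 6, 6): truth gives 2; no alternative beats it.
Others bid (6, 6, 7): truth gives 2; no alternative beats it.
(Checking all 125 profiles: 3 have a profitable deviation, 122 do not.)

3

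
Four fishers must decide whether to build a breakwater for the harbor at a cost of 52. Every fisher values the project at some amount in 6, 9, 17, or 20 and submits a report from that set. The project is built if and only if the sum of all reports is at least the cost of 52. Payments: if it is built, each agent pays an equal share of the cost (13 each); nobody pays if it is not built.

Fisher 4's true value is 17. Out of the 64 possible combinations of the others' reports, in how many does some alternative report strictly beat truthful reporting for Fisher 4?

9

Others report (6, 6, 20): truth gives 0; report 20 gives 4 > 0. Violating.
Others report (6, 9, 17): truth gives 0; report 20 gives 4 > 0. Violating.
Others report (6, 17, 9): truth gives 0; report 20 gives 4 > 0. Violating.
Others report (6, 20, 6): truth gives 0; report 20 gives 4 > 0. Violating.
Others report (6, 6, 6): truth gives 0; no alternative beats it.
Others report (6, 6, 9): truth gives 0; no alternative beats it.
(Checking all 64 profiles: 9 have a profitable deviation, 55 do not.)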